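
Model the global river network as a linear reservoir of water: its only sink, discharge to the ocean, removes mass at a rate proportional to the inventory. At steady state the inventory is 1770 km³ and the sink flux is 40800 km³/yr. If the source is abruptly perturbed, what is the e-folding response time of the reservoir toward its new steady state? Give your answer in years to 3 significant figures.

For a linear reservoir the response time equals the residence time τ = M/F.
τ = 1770 / 40800 = 0.04338 yr.

0.0434 yr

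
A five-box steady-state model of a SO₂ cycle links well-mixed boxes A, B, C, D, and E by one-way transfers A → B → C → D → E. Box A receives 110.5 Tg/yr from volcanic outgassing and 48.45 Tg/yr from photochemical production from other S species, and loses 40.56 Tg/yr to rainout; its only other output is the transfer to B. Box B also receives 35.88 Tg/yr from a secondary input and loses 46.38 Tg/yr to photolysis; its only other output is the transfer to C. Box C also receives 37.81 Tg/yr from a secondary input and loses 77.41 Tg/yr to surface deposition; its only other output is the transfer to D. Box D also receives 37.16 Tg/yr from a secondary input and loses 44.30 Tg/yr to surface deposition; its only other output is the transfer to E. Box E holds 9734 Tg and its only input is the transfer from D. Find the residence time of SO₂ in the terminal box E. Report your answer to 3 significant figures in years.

159 yr

Box A: F(A→B) = (110.5 + 48.45) − 40.56 = 118.39 Tg/yr.
Box B: F(B→C) = (118.39 + 35.88) − 46.38 = 107.89 Tg/yr.
Box C: F(C→D) = (107.89 + 37.81) − 77.41 = 68.290 Tg/yr.
Box D: F(D→E) = (68.290 + 37.16) − 44.30 = 61.150 Tg/yr.
Box E throughput = its input = 61.150 Tg/yr; τ = 9734 / 61.150 = 159.2 yr.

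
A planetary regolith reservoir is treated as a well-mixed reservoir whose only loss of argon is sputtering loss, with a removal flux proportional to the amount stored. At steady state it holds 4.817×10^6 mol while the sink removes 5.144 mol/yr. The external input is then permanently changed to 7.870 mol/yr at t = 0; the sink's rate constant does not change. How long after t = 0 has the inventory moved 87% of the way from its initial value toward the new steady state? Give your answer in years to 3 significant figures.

τ = M₀/F₀ = 4.817×10^6/5.144 = 936400 yr.
The remaining gap fraction is e^(−t/τ); 87% covered ⇒ e^(−t/τ) = 0.130.
t = −τ ln(0.130) = 936400 × 2.040 = 1.911×10^6 yr.

1.91×10^6 yr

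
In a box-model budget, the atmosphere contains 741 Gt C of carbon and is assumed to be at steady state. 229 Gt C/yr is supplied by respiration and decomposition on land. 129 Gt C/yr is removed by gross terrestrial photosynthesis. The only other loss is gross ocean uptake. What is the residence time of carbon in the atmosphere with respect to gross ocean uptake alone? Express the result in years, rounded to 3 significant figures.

7.41 yr

At steady state ΣF_in = ΣF_out.
ΣF_in = 229.00 Gt C/yr.
Gross ocean uptake flux = ΣF_in − (129) = 229.00 − 129.0 = 100.0 Gt C/yr.
τ = M / F = 741 / 100.0 = 7.410 yr.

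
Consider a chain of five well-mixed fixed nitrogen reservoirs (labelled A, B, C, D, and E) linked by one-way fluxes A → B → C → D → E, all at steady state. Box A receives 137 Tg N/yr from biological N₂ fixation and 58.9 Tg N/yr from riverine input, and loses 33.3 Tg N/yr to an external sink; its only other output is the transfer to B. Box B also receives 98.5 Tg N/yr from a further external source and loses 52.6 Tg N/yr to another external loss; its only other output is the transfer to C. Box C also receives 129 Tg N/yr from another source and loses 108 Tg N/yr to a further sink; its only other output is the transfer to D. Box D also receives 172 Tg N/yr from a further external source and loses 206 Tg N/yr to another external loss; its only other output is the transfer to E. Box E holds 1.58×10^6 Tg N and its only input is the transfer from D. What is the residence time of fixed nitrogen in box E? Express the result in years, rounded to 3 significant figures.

8080 yr

Box A: F(A→B) = (137 + 58.9) − 33.3 = 162.60 Tg N/yr.
Box B: F(B→C) = (162.60 + 98.5) − 52.6 = 208.50 Tg N/yr.
Box C: F(C→D) = (208.50 + 129) − 108 = 229.50 Tg N/yr.
Box D: F(D→E) = (229.50 + 172) − 206 = 195.50 Tg N/yr.
Box E throughput = its input = 195.50 Tg N/yr; τ = 1.58×10^6 / 195.50 = 8082 yr.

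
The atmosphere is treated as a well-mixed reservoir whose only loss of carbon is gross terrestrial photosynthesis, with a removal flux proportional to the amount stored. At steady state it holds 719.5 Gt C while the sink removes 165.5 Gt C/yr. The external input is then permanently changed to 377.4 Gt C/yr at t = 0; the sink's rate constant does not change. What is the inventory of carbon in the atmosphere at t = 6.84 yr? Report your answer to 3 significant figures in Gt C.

1450 Gt C

The sink rate constant is k = F₀/M₀ = 165.5/719.5 = 0.2300 yr⁻¹.
Solving dM/dt = F₁ − kM with M(0) = M₀ gives M(t) = F₁/k + (M₀ − F₁/k)·e^(−kt).
F₁/k = 377.4/0.2300 = 1640.7 Gt C; kt = 0.2300 × 6.84 = 1.573, e^(−kt) = 0.2074.
M(6.84) = 1640.7 + (719.5 − 1640.7) × 0.2074 = 1640.7 − 191.0 = 1449.7 Gt C.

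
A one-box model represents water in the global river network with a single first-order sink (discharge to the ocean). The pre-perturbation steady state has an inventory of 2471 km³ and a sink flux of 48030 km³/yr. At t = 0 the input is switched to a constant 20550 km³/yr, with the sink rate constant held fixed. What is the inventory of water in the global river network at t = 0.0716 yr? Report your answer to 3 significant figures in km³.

1410 km³

The sink rate constant is k = F₀/M₀ = 48030/2471 = 19.44 yr⁻¹.
Solving dM/dt = F₁ − kM with M(0) = M₀ gives M(t) = F₁/k + (M₀ − F₁/k)·e^(−kt).
F₁/k = 20550/19.44 = 1057.2 km³; kt = 19.44 × 0.0716 = 1.392, e^(−kt) = 0.2486.
M(0.0716) = 1057.2 + (2471 − 1057.2) × 0.2486 = 1057.2 + 351.5 = 1408.8 km³.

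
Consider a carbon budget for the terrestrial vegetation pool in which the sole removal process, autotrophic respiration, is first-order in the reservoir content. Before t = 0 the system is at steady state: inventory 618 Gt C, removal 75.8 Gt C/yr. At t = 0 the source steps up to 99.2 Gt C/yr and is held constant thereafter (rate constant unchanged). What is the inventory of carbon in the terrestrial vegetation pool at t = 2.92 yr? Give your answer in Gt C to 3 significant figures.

The sink rate constant is k = F₀/M₀ = 75.8/618 = 0.1227 yr⁻¹.
Solving dM/dt = F₁ − kM with M(0) = M₀ gives M(t) = F₁/k + (M₀ − F₁/k)·e^(−kt).
F₁/k = 99.2/0.1227 = 808.78 Gt C; kt = 0.1227 × 2.92 = 0.3581, e^(−kt) = 0.6990.
M(2.92) = 808.78 + (618 − 808.78) × 0.6990 = 808.78 − 133.4 = 675.43 Gt C.

675 Gt C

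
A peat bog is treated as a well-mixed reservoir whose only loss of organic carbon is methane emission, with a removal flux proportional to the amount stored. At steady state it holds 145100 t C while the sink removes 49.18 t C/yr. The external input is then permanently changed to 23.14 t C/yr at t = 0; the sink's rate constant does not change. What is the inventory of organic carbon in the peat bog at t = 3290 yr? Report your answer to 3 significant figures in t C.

Residence time τ = M₀/F₀ = 2950 yr. The eventual steady state is M_∞ = M₀·(F₁/F₀) = 145100 × 23.14/49.18 = 68272 t C.
The anomaly ΔM(t) = M(t) − M_∞ decays as ΔM₀·e^(−t/τ) with ΔM₀ = 145100 − 68272 = 76830 t C.
At t = 3290 yr, e^(−t/τ) = e^(−1.115) = 0.3279, so ΔM = 25190 t C and M = 68272 + 25190 = 93462 t C.

93500 t C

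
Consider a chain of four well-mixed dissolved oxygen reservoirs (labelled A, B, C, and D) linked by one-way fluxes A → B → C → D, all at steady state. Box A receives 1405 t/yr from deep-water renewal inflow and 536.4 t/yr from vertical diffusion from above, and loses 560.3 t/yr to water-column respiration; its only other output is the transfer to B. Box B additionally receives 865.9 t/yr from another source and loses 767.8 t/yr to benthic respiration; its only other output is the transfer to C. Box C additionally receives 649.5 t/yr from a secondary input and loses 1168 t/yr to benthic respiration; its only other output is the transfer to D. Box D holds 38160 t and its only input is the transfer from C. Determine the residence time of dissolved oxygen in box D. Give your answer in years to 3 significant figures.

39.7 yr

Box A: F(A→B) = (1405 + 536.4) − 560.3 = 1381.1 t/yr.
Box B: F(B→C) = (1381.1 + 865.9) − 767.8 = 1479.2 t/yr.
Box C: F(C→D) = (1479.2 + 649.5) − 1168 = 960.70 t/yr.
Box D throughput = its input = 960.70 t/yr; τ = 38160 / 960.70 = 39.72 yr.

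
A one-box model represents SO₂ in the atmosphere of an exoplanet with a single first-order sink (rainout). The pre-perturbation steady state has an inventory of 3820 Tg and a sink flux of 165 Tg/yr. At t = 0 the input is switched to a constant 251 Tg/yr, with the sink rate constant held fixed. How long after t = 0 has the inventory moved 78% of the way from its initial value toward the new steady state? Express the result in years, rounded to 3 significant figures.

35.1 yr

τ = M₀/F₀ = 3820/165 = 23.15 yr.
The remaining gap fraction is e^(−t/τ); 78% covered ⇒ e^(−t/τ) = 0.220.
t = −τ ln(0.220) = 23.15 × 1.514 = 35.05 yr.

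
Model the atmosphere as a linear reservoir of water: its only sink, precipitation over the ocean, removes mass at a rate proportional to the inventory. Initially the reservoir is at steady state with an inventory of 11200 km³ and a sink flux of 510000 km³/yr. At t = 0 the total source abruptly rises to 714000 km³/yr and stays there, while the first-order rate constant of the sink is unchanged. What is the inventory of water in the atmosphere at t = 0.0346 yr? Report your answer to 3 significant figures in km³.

τ = M₀/F₀ = 11200/510000 = 0.02196 yr; rate constant k = 1/τ.
New steady state M_∞ = F₁/k = F₁·τ = 714000 × 0.02196 = 15680 km³.
M(t) = M_∞ + (M₀ − M_∞)·e^(−t/τ); t/τ = 0.0346/0.02196 = 1.576, so e^(−t/τ) = 0.2069.
M(t) = 15680 − 4480 × 0.2069 = 14753 km³.

14800 km³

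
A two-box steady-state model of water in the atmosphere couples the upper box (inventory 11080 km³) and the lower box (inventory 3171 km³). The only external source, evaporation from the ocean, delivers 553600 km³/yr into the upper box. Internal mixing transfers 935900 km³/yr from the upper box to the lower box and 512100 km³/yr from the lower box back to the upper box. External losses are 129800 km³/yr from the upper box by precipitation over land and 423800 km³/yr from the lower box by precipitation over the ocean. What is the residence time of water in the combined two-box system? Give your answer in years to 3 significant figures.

0.0257 yr

Residence time in the combined system uses the total inventory and the total *external* removal — internal exchanges between the two boxes cancel.
M_total = 11080 + 3171 = 14251 km³.
ΣF_external_out = 129800 + 423800 = 553600 km³/yr.
τ = M_total / ΣF_ext = 14251 / 553600 = 0.02574 yr.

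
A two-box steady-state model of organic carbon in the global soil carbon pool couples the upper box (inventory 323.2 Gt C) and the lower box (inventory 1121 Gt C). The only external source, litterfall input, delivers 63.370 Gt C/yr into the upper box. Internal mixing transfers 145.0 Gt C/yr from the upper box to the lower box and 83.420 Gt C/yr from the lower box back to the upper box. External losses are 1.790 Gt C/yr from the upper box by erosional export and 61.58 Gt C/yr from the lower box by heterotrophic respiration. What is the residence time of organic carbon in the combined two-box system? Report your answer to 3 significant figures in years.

Treat the two boxes together as one reservoir: the mixing fluxes between them are internal recycling, so τ = ΣM / Σ(external losses).
M_total = 323.2 + 1121 = 1444.2 Gt C.
ΣF_external_out = 1.790 + 61.58 = 63.370 Gt C/yr.
τ = M_total / ΣF_ext = 1444.2 / 63.370 = 22.79 yr.

22.8 yr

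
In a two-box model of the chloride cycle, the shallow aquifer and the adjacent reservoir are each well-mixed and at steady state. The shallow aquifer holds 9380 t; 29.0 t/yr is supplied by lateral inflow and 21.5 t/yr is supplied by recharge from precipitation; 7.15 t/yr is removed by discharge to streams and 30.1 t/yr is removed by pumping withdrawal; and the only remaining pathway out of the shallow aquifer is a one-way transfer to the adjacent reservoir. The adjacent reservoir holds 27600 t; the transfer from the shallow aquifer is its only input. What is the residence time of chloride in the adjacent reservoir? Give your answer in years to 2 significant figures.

Balance the shallow aquifer: ΣF_in = 29.0 + 21.5 = 50.500 t/yr.
Transfer to the adjacent reservoir = ΣF_in − (7.15 + 30.1) = 13.250 t/yr.
At steady state the output of the adjacent reservoir equals its input, 13.250 t/yr.
τ = M / F = 27600 / 13.250 = 2083 yr.

2100 yr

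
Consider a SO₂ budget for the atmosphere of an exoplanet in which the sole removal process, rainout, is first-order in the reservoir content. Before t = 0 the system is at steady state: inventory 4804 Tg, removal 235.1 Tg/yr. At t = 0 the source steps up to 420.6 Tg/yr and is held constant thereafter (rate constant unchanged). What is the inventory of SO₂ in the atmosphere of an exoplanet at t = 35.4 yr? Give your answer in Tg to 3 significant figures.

7920 Tg

τ = M₀/F₀ = 4804/235.1 = 20.43 yr; rate constant k = 1/τ.
New steady state M_∞ = F₁/k = F₁·τ = 420.6 × 20.43 = 8594.5 Tg.
M(t) = M_∞ + (M₀ − M_∞)·e^(−t/τ); t/τ = 35.4/20.43 = 1.732, so e^(−t/τ) = 0.1769.
M(t) = 8594.5 − 3790 × 0.1769 = 7924.1 Tg.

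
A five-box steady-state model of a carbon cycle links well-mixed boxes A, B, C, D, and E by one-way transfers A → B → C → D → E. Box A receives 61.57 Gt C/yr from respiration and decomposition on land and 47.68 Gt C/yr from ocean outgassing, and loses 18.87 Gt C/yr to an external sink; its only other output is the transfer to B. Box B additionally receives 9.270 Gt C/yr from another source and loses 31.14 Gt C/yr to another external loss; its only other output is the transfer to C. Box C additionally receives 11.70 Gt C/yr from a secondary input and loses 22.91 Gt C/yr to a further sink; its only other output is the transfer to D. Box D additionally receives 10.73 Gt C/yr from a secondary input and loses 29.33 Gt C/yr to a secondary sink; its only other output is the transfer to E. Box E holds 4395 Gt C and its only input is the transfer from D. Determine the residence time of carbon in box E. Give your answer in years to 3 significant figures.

114 yr

Box A: F(A→B) = (61.57 + 47.68) − 18.87 = 90.380 Gt C/yr.
Box B: F(B→C) = (90.380 + 9.270) − 31.14 = 68.510 Gt C/yr.
Box C: F(C→D) = (68.510 + 11.70) − 22.91 = 57.300 Gt C/yr.
Box D: F(D→E) = (57.300 + 10.73) − 29.33 = 38.700 Gt C/yr.
Box E throughput = its input = 38.700 Gt C/yr; τ = 4395 / 38.700 = 113.6 yr.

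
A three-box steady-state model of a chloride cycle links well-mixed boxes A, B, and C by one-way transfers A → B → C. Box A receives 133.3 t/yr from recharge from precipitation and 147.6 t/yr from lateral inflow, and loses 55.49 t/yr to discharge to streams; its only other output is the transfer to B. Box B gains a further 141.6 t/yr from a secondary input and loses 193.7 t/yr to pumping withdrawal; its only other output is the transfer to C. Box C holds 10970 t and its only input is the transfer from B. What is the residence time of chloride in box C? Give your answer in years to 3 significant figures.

Box A: F(A→B) = (133.3 + 147.6) − 55.49 = 225.41 t/yr.
Box B: F(B→C) = (225.41 + 141.6) − 193.7 = 173.31 t/yr.
Box C throughput = its input = 173.31 t/yr; τ = 10970 / 173.31 = 63.30 yr.

63.3 yr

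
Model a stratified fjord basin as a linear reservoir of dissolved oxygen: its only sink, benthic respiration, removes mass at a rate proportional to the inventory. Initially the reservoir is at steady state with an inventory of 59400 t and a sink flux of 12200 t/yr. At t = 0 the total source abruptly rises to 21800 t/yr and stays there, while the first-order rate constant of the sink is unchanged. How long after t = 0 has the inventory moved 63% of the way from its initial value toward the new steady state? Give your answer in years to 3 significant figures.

4.84 yr

τ = M₀/F₀ = 59400/12200 = 4.869 yr.
The remaining gap fraction is e^(−t/τ); 63% covered ⇒ e^(−t/τ) = 0.370.
t = −τ ln(0.370) = 4.869 × 0.9943 = 4.841 yr.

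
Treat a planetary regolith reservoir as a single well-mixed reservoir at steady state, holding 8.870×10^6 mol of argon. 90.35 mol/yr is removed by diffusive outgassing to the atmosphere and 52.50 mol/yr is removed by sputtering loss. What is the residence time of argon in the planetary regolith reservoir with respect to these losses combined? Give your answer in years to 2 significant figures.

62000 yr

Total removal = 90.35 + 52.50 = 142.85 mol/yr.
τ = M / ΣF_out = 8.870×10^6 / 142.85 = 62090 yr.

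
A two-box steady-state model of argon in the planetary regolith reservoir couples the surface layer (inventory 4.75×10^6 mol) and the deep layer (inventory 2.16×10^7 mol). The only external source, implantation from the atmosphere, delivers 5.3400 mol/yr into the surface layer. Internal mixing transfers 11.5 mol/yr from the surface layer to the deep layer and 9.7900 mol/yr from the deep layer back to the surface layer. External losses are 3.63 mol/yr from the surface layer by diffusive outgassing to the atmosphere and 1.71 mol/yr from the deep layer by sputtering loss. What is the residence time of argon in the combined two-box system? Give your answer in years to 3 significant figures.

Residence time in the combined system uses the total inventory and the total *external* removal — internal exchanges between the two boxes cancel.
M_total = 4.75×10^6 + 2.16×10^7 = 2.6350×10^7 mol.
ΣF_external_out = 3.63 + 1.71 = 5.3400 mol/yr.
τ = M_total / ΣF_ext = 2.6350×10^7 / 5.3400 = 4.934×10^6 yr.

4.93×10^6 yr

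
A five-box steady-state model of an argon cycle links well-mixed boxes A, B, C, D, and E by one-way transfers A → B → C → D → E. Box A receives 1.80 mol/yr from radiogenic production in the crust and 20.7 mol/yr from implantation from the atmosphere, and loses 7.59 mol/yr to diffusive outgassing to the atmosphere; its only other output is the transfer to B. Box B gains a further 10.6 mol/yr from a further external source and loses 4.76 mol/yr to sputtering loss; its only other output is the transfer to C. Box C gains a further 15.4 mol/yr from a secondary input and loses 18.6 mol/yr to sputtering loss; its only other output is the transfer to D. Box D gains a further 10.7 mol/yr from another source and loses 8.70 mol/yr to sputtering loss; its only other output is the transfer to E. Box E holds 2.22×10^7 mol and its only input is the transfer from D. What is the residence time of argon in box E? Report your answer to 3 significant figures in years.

Box A: F(A→B) = (1.80 + 20.7) − 7.59 = 14.910 mol/yr.
Box B: F(B→C) = (14.910 + 10.6) − 4.76 = 20.750 mol/yr.
Box C: F(C→D) = (20.750 + 15.4) − 18.6 = 17.550 mol/yr.
Box D: F(D→E) = (17.550 + 10.7) − 8.70 = 19.550 mol/yr.
Box E throughput = its input = 19.550 mol/yr; τ = 2.22×10^7 / 19.550 = 1.136×10^6 yr.

1.14×10^6 yr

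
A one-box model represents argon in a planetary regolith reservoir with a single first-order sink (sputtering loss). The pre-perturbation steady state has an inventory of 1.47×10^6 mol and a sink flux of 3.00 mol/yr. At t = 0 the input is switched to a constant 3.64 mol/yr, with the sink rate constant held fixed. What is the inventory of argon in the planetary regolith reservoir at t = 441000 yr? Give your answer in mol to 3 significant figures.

The sink rate constant is k = F₀/M₀ = 3.00/1.47×10^6 = 2.041×10^-6 yr⁻¹.
Solving dM/dt = F₁ − kM with M(0) = M₀ gives M(t) = F₁/k + (M₀ − F₁/k)·e^(−kt).
F₁/k = 3.64/2.041×10^-6 = 1.7836×10^6 mol; kt = 2.041×10^-6 × 441000 = 0.9000, e^(−kt) = 0.4066.
M(441000) = 1.7836×10^6 + (1.47×10^6 − 1.7836×10^6) × 0.4066 = 1.7836×10^6 − 127500 = 1.6561×10^6 mol.

1.66×10^6 mol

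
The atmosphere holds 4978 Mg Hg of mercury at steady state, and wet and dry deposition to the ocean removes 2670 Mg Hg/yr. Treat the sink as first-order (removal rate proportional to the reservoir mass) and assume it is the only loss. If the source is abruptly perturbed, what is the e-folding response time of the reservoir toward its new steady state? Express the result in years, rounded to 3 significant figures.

1.86 yr

For a linear reservoir the response time equals the residence time τ = M/F.
τ = 4978 / 2670 = 1.864 yr.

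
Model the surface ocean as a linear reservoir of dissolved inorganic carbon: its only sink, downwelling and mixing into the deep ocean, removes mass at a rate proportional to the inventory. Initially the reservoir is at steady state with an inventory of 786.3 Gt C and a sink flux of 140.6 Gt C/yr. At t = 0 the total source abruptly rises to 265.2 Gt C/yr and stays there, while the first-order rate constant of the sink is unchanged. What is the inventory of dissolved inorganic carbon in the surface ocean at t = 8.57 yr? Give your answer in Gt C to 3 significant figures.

1330 Gt C

τ = M₀/F₀ = 786.3/140.6 = 5.592 yr; rate constant k = 1/τ.
New steady state M_∞ = F₁/k = F₁·τ = 265.2 × 5.592 = 1483.1 Gt C.
M(t) = M_∞ + (M₀ − M_∞)·e^(−t/τ); t/τ = 8.57/5.592 = 1.532, so e^(−t/τ) = 0.2160.
M(t) = 1483.1 − 696.8 × 0.2160 = 1332.6 Gt C.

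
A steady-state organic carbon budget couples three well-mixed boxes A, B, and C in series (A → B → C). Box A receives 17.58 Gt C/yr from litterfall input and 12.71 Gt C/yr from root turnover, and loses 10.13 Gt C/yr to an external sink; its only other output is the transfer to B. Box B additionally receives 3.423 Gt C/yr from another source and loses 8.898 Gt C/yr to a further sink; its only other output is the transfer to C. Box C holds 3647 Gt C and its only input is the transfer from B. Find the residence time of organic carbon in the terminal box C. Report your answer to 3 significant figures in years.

Box A: F(A→B) = (17.58 + 12.71) − 10.13 = 20.160 Gt C/yr.
Box B: F(B→C) = (20.160 + 3.423) − 8.898 = 14.685 Gt C/yr.
Box C throughput = its input = 14.685 Gt C/yr; τ = 3647 / 14.685 = 248.3 yr.

248 yr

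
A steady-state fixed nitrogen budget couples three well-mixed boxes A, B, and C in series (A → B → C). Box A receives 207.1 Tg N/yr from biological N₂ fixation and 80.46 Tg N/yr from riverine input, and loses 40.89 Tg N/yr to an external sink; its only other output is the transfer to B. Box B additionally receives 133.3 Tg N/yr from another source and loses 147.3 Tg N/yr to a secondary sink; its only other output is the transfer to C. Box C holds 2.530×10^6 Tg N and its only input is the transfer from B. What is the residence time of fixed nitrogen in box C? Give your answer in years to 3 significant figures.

10900 yr

Box A: F(A→B) = (207.1 + 80.46) − 40.89 = 246.67 Tg N/yr.
Box B: F(B→C) = (246.67 + 133.3) − 147.3 = 232.67 Tg N/yr.
Box C throughput = its input = 232.67 Tg N/yr; τ = 2.530×10^6 / 232.67 = 10870 yr.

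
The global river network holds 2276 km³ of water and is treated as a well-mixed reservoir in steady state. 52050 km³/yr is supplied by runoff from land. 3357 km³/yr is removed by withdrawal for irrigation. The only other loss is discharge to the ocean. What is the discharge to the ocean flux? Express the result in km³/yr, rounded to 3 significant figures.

48700 km³/yr

At steady state ΣF_in = ΣF_out.
ΣF_in = 52050 km³/yr.
Discharge to the ocean flux = ΣF_in − (3357) = 52050 − 3357 = 48690 km³/yr.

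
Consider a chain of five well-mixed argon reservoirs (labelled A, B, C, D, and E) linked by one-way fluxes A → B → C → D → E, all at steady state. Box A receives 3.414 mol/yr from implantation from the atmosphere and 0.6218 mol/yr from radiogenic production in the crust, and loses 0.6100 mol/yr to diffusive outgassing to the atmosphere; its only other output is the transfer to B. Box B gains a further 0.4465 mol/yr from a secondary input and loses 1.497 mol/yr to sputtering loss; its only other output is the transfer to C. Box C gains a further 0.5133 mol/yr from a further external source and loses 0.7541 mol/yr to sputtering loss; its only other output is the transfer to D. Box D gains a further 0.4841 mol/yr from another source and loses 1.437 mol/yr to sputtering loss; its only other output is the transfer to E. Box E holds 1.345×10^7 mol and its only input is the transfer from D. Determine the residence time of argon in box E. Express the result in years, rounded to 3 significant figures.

1.14×10^7 yr

Box A: F(A→B) = (3.414 + 0.6218) − 0.6100 = 3.4258 mol/yr.
Box B: F(B→C) = (3.4258 + 0.4465) − 1.497 = 2.3753 mol/yr.
Box C: F(C→D) = (2.3753 + 0.5133) − 0.7541 = 2.1345 mol/yr.
Box D: F(D→E) = (2.1345 + 0.4841) − 1.437 = 1.1816 mol/yr.
Box E throughput = its input = 1.1816 mol/yr; τ = 1.345×10^7 / 1.1816 = 1.138×10^7 yr.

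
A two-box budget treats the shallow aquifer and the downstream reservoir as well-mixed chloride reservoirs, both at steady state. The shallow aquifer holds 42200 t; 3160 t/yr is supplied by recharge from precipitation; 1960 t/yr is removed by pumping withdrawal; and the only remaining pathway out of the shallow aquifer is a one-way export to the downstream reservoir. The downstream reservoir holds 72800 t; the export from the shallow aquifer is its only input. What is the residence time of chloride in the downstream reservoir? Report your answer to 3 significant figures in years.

Balance the shallow aquifer: ΣF_in = 3160.0 t/yr.
Export to the downstream reservoir = ΣF_in − (1960) = 1200.0 t/yr.
At steady state the output of the downstream reservoir equals its input, 1200.0 t/yr.
τ = M / F = 72800 / 1200.0 = 60.67 yr.

60.7 yr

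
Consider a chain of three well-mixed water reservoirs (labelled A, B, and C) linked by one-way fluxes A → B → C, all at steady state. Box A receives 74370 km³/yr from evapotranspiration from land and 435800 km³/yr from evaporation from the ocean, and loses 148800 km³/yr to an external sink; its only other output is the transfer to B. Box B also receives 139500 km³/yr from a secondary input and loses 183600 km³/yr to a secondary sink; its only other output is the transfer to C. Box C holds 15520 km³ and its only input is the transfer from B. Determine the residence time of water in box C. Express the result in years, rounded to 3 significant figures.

Box A: F(A→B) = (74370 + 435800) − 148800 = 361370 km³/yr.
Box B: F(B→C) = (361370 + 139500) − 183600 = 317270 km³/yr.
Box C throughput = its input = 317270 km³/yr; τ = 15520 / 317270 = 0.04892 yr.

0.0489 yr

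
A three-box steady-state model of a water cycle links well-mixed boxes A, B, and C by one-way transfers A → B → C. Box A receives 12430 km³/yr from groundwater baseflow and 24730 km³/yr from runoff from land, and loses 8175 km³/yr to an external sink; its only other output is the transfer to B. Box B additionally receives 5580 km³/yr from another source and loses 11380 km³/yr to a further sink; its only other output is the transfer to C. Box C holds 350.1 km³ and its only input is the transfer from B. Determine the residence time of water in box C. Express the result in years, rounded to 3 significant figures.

0.0151 yr

Box A: F(A→B) = (12430 + 24730) − 8175 = 28985 km³/yr.
Box B: F(B→C) = (28985 + 5580) − 11380 = 23185 km³/yr.
Box C throughput = its input = 23185 km³/yr; τ = 350.1 / 23185 = 0.01510 yr.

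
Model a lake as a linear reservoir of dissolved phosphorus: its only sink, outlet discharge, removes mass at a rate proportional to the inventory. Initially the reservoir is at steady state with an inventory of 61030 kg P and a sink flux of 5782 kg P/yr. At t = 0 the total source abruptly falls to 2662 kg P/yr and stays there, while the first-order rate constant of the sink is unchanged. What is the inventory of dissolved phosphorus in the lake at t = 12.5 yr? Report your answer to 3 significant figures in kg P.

38200 kg P

The sink rate constant is k = F₀/M₀ = 5782/61030 = 0.09474 yr⁻¹.
Solving dM/dt = F₁ − kM with M(0) = M₀ gives M(t) = F₁/k + (M₀ − F₁/k)·e^(−kt).
F₁/k = 2662/0.09474 = 28098 kg P; kt = 0.09474 × 12.5 = 1.184, e^(−kt) = 0.3060.
M(12.5) = 28098 + (61030 − 28098) × 0.3060 = 28098 + 10080 = 38174 kg P.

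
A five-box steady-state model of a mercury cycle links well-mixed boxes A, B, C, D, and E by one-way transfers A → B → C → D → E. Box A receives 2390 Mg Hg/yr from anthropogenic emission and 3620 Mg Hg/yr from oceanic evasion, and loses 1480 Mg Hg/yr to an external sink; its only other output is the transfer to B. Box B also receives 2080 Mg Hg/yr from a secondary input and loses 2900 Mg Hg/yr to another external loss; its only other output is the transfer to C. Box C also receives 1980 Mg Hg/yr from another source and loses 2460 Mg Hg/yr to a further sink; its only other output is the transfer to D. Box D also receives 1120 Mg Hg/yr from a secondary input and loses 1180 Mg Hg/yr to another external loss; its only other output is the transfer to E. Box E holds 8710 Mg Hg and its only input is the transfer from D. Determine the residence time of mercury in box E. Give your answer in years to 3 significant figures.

2.75 yr

Box A: F(A→B) = (2390 + 3620) − 1480 = 4530.0 Mg Hg/yr.
Box B: F(B→C) = (4530.0 + 2080) − 2900 = 3710.0 Mg Hg/yr.
Box C: F(C→D) = (3710.0 + 1980) − 2460 = 3230.0 Mg Hg/yr.
Box D: F(D→E) = (3230.0 + 1120) − 1180 = 3170.0 Mg Hg/yr.
Box E throughput = its input = 3170.0 Mg Hg/yr; τ = 8710 / 3170.0 = 2.748 yr.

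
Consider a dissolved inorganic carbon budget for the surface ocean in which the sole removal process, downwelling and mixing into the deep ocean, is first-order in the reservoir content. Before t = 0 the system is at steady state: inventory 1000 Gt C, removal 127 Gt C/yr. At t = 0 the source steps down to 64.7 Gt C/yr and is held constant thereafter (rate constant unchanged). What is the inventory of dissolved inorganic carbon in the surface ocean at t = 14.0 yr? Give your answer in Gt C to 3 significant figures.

Residence time τ = M₀/F₀ = 7.874 yr. The eventual steady state is M_∞ = M₀·(F₁/F₀) = 1000 × 64.7/127 = 509.45 Gt C.
The anomaly ΔM(t) = M(t) − M_∞ decays as ΔM₀·e^(−t/τ) with ΔM₀ = 1000 − 509.45 = 490.6 Gt C.
At t = 14.0 yr, e^(−t/τ) = e^(−1.778) = 0.1690, so ΔM = 82.89 Gt C and M = 509.45 + 82.89 = 592.34 Gt C.

592 Gt C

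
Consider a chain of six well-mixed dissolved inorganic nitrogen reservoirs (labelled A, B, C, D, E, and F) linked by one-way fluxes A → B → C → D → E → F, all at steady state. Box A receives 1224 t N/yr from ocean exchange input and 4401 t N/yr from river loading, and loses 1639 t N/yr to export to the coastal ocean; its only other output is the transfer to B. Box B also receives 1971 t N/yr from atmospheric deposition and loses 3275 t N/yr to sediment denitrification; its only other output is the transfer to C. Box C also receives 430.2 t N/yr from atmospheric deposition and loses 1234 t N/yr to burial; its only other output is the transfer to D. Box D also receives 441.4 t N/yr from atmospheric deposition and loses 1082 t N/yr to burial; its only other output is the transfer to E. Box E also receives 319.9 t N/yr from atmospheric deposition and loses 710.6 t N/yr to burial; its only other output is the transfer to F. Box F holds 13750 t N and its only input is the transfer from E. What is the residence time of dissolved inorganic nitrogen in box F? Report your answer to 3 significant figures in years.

16.2 yr

Box A: F(A→B) = (1224 + 4401) − 1639 = 3986.0 t N/yr.
Box B: F(B→C) = (3986.0 + 1971) − 3275 = 2682.0 t N/yr.
Box C: F(C→D) = (2682.0 + 430.2) − 1234 = 1878.2 t N/yr.
Box D: F(D→E) = (1878.2 + 441.4) − 1082 = 1237.6 t N/yr.
Box E: F(E→F) = (1237.6 + 319.9) − 710.6 = 846.90 t N/yr.
Box F throughput = its input = 846.90 t N/yr; τ = 13750 / 846.90 = 16.24 yr.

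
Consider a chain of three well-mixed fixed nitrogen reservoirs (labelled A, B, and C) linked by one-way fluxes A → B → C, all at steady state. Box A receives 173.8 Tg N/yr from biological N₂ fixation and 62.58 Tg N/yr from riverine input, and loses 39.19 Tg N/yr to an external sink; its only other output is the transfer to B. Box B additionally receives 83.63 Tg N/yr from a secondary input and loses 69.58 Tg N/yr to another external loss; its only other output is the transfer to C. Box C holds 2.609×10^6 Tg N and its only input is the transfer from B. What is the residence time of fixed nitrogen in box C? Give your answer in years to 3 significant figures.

Box A: F(A→B) = (173.8 + 62.58) − 39.19 = 197.19 Tg N/yr.
Box B: F(B→C) = (197.19 + 83.63) − 69.58 = 211.24 Tg N/yr.
Box C throughput = its input = 211.24 Tg N/yr; τ = 2.609×10^6 / 211.24 = 12350 yr.

12400 yr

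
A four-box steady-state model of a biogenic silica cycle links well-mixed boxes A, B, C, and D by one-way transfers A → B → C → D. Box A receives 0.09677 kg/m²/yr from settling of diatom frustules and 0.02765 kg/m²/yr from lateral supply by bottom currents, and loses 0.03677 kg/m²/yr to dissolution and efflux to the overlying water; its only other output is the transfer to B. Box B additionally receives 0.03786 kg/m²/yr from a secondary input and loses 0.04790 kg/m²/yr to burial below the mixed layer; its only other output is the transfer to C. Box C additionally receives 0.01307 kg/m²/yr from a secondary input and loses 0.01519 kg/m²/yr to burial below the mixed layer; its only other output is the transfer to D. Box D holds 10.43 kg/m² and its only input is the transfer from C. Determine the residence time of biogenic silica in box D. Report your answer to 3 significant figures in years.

138 yr

Box A: F(A→B) = (0.09677 + 0.02765) − 0.03677 = 0.087650 kg/m²/yr.
Box B: F(B→C) = (0.087650 + 0.03786) − 0.04790 = 0.077610 kg/m²/yr.
Box C: F(C→D) = (0.077610 + 0.01307) − 0.01519 = 0.075490 kg/m²/yr.
Box D throughput = its input = 0.075490 kg/m²/yr; τ = 10.43 / 0.075490 = 138.2 yr.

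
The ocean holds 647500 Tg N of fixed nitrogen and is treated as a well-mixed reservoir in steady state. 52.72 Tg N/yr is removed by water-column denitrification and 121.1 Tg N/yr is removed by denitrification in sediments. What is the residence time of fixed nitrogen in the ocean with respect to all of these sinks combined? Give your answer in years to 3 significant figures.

Total removal flux = 52.72 + 121.1 = 173.82 Tg N/yr.
τ = M / ΣF_out = 647500 / 173.82 = 3725 yr.

3730 yr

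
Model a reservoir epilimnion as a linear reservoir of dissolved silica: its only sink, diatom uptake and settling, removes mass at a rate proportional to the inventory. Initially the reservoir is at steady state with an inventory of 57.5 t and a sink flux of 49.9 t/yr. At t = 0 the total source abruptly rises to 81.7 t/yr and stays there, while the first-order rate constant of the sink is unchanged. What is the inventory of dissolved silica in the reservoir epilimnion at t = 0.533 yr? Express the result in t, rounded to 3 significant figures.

Residence time τ = M₀/F₀ = 1.152 yr. The eventual steady state is M_∞ = M₀·(F₁/F₀) = 57.5 × 81.7/49.9 = 94.143 t.
The anomaly ΔM(t) = M(t) − M_∞ decays as ΔM₀·e^(−t/τ) with ΔM₀ = 57.5 − 94.143 = −36.64 t.
At t = 0.533 yr, e^(−t/τ) = e^(−0.4626) = 0.6297, so ΔM = −23.07 t and M = 94.143 − 23.07 = 71.070 t.

71.1 t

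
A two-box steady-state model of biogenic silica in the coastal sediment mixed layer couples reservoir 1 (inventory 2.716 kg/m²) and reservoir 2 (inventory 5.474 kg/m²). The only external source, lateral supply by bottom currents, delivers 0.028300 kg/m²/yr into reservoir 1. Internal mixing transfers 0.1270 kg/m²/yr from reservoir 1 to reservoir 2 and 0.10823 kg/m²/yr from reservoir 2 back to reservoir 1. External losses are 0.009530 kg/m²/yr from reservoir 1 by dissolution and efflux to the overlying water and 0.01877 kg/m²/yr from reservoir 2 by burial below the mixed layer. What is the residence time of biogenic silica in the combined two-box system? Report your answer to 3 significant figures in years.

289 yr

Residence time in the combined system uses the total inventory and the total *external* removal — internal exchanges between the two boxes cancel.
M_total = 2.716 + 5.474 = 8.1900 kg/m².
ΣF_external_out = 0.009530 + 0.01877 = 0.028300 kg/m²/yr.
τ = M_total / ΣF_ext = 8.1900 / 0.028300 = 289.4 yr.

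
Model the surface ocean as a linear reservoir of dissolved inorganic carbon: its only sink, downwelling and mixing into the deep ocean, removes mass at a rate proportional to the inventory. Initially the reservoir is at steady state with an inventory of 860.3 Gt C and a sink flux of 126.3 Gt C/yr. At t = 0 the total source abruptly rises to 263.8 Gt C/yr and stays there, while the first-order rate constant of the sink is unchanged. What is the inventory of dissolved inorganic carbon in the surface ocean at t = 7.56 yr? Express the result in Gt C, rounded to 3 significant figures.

1490 Gt C

Residence time τ = M₀/F₀ = 6.812 yr. The eventual steady state is M_∞ = M₀·(F₁/F₀) = 860.3 × 263.8/126.3 = 1796.9 Gt C.
The anomaly ΔM(t) = M(t) − M_∞ decays as ΔM₀·e^(−t/τ) with ΔM₀ = 860.3 − 1796.9 = −936.6 Gt C.
At t = 7.56 yr, e^(−t/τ) = e^(−1.110) = 0.3296, so ΔM = −308.7 Gt C and M = 1796.9 − 308.7 = 1488.2 Gt C.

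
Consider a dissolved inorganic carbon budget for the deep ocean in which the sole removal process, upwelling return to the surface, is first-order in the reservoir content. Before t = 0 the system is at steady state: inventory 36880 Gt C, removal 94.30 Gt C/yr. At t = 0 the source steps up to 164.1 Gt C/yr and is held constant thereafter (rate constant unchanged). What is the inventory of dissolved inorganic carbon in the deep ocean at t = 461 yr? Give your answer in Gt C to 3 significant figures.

55800 Gt C

Residence time τ = M₀/F₀ = 391.1 yr. The eventual steady state is M_∞ = M₀·(F₁/F₀) = 36880 × 164.1/94.30 = 64178 Gt C.
The anomaly ΔM(t) = M(t) − M_∞ decays as ΔM₀·e^(−t/τ) with ΔM₀ = 36880 − 64178 = −27300 Gt C.
At t = 461 yr, e^(−t/τ) = e^(−1.179) = 0.3077, so ΔM = −8399 Gt C and M = 64178 − 8399 = 55780 Gt C.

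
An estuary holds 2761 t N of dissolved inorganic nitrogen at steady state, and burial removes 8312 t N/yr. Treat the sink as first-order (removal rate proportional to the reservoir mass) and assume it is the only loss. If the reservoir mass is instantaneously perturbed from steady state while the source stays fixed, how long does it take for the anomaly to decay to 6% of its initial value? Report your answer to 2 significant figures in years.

0.93 yr

For a linear reservoir the anomaly decays as exp(−t/τ) with τ = M/F = 2761/8312 = 0.3322 yr.
exp(−t/τ) = 0.06 ⇒ t = −τ ln(0.06) = 0.3322 × 2.813 = 0.9345 yr.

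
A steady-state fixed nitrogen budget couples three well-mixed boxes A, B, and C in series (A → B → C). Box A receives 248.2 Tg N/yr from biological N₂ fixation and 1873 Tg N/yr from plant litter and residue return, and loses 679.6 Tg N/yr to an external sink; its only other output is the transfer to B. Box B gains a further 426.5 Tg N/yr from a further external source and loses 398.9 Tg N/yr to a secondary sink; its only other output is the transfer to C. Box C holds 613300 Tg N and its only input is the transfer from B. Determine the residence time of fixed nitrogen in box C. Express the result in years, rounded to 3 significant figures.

Box A: F(A→B) = (248.2 + 1873) − 679.6 = 1441.6 Tg N/yr.
Box B: F(B→C) = (1441.6 + 426.5) − 398.9 = 1469.2 Tg N/yr.
Box C throughput = its input = 1469.2 Tg N/yr; τ = 613300 / 1469.2 = 417.4 yr.

417 yr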